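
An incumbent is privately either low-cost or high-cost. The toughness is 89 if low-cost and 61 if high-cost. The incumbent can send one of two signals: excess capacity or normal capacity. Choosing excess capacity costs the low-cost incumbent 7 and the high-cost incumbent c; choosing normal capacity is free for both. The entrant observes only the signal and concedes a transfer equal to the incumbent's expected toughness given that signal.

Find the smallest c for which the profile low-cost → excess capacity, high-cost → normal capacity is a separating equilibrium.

28

Under separation: excess capacity → low-cost (pays 89); normal capacity → high-cost (pays 61).
Low-cost: 89 − 7 = 82 ≥ 61 − 0 = 61. Holds regardless of c. ✓
High-cost: 61 − 0 ≥ 89 − c, so c ≥ 89 − 61 = 28.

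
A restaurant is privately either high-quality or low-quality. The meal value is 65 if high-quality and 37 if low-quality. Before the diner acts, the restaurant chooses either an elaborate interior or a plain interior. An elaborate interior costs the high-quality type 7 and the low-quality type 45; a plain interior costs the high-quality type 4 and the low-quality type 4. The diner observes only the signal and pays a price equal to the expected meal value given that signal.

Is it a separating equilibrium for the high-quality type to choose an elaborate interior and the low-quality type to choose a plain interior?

Yes

If types separate, elaborate interior earns payment 65 and plain interior earns 37.
High-quality: elaborate interior gives 65 − 7 = 58; plain interior gives 37 − 4 = 33. No deviation. ✓
Low-quality: plain interior gives 37 − 4 = 33; elaborate interior gives 65 − 45 = 20. No deviation. ✓
Both incentive constraints hold.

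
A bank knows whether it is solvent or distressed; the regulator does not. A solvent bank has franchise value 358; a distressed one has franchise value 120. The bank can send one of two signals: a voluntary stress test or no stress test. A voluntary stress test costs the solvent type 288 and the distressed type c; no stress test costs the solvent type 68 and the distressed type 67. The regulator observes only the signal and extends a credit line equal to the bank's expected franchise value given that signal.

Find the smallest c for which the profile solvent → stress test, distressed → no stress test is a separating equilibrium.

Under separation: stress test → solvent (pays 358); no stress test → distressed (pays 120).
Solvent: 358 − 288 = 70 ≥ 120 − 68 = 52. Holds regardless of c. ✓
Distressed: 120 − 67 ≥ 358 − c, so c ≥ 358 − 53 = 305.

305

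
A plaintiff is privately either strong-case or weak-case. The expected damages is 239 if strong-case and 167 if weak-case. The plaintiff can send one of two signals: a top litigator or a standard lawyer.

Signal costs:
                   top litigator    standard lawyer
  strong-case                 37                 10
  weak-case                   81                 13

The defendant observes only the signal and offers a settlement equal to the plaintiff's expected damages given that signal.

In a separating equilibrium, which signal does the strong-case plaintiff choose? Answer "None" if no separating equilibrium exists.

Try strong-case → top litigator, weak-case → standard lawyer:
  Under separation the defendant infers type exactly: top litigator → strong-case (pays 239), standard lawyer → weak-case (pays 167).
  Strong-case: top litigator gives 239 − 37 = 202; standard lawyer gives 167 − 10 = 157. No deviation. ✓
  Weak-case: standard lawyer gives 167 − 13 = 154; top litigator gives 239 − 81 = 158. Would deviate. ✗
Try strong-case → standard lawyer, weak-case → top litigator:
  Under separation the defendant infers type exactly: standard lawyer → strong-case (pays 239), top litigator → weak-case (pays 167).
  Strong-case: standard lawyer gives 239 − 10 = 229; top litigator gives 167 − 37 = 130. No deviation. ✓
  Weak-case: top litigator gives 167 − 81 = 86; standard lawyer gives 239 − 13 = 226. Would deviate. ✗
Neither assignment is incentive-compatible.

None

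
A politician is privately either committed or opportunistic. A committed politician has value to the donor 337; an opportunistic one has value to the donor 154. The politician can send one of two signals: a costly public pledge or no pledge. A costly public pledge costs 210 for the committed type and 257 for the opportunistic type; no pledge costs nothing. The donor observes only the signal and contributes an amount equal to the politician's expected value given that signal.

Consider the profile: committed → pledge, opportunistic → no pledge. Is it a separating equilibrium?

No

Under separation the donor infers type exactly: pledge → committed (pays 337), no pledge → opportunistic (pays 154).
Committed: pledge gives 337 − 210 = 127; no pledge gives 154 − 0 = 154. Would deviate. ✗
Opportunistic: no pledge gives 154 − 0 = 154; pledge gives 337 − 257 = 80. No deviation. ✓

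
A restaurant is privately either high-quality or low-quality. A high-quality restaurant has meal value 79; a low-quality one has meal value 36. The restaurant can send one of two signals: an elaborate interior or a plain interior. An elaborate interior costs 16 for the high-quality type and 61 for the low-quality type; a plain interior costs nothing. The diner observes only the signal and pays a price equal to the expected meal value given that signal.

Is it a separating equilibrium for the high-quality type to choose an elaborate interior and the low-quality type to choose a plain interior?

Yes

If types separate, elaborate interior earns payment 79 and plain interior earns 36.
High-quality: elaborate interior gives 79 − 16 = 63; plain interior gives 36 − 0 = 36. No deviation. ✓
Low-quality: plain interior gives 36 − 0 = 36; elaborate interior gives 79 − 61 = 18. No deviation. ✓
Both incentive constraints hold.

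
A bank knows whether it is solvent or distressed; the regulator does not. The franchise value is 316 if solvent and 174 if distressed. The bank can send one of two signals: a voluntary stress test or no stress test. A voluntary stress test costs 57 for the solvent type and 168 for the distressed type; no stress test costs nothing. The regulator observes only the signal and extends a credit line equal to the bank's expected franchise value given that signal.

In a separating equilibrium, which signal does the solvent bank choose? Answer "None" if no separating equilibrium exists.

stress test

Try solvent → stress test, distressed → no stress test:
  Under separation the regulator infers type exactly: stress test → solvent (pays 316), no stress test → distressed (pays 174).
  Solvent: stress test gives 316 − 57 = 259; no stress test gives 174 − 0 = 174. No deviation. ✓
  Distressed: no stress test gives 174 − 0 = 174; stress test gives 316 − 168 = 148. No deviation. ✓
Both hold — the solvent type sends stress test.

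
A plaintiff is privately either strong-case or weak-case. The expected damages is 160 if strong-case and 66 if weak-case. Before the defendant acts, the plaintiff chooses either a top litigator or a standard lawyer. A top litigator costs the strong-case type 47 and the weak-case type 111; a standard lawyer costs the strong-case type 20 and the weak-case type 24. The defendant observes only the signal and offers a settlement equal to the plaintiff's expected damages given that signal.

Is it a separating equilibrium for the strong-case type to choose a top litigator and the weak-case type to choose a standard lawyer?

Under separation the defendant infers type exactly: top litigator → strong-case (pays 160), standard lawyer → weak-case (pays 66).
Strong-case: top litigator gives 160 − 47 = 113; standard lawyer gives 66 − 20 = 46. No deviation. ✓
Weak-case: standard lawyer gives 66 − 24 = 42; top litigator gives 160 − 111 = 49. Would deviate. ✗

No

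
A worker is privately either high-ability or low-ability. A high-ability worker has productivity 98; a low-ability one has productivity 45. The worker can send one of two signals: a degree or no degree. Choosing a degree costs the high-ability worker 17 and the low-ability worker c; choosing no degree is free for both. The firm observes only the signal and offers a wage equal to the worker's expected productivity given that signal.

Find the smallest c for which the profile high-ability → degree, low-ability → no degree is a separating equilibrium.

Under separation: degree → high-ability (pays 98); no degree → low-ability (pays 45).
High-ability: 98 − 17 = 81 ≥ 45 − 0 = 45. Holds regardless of c. ✓
Low-ability: 45 − 0 ≥ 98 − c, so c ≥ 98 − 45 = 53.

53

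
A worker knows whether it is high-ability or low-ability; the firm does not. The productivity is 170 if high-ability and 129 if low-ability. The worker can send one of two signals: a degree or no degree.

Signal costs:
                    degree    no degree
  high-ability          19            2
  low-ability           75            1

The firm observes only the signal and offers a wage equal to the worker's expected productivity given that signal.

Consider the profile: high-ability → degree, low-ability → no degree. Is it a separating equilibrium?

Under separation the firm infers type exactly: degree → high-ability (pays 170), no degree → low-ability (pays 129).
High-ability: degree gives 170 − 19 = 151; no degree gives 129 − 2 = 127. No deviation. ✓
Low-ability: no degree gives 129 − 1 = 128; degree gives 170 − 75 = 95. No deviation. ✓
Both incentive constraints hold.

Yes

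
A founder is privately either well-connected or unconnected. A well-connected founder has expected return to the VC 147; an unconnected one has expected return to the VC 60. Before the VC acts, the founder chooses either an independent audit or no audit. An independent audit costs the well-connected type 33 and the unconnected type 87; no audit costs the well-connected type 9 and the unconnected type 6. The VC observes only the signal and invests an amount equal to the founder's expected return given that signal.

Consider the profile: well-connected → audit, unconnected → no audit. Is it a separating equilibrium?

Under separation the VC infers type exactly: audit → well-connected (pays 147), no audit → unconnected (pays 60).
Well-connected: audit gives 147 − 33 = 114; no audit gives 60 − 9 = 51. No deviation. ✓
Unconnected: no audit gives 60 − 6 = 54; audit gives 147 − 87 = 60. Would deviate. ✗

No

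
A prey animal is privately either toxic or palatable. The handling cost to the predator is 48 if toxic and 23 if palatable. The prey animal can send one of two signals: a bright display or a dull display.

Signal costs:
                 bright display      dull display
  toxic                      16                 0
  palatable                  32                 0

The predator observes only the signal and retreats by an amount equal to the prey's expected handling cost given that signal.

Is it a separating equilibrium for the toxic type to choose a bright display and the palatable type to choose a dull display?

Yes

If types separate, bright display earns payment 48 and dull display earns 23.
Toxic: bright display gives 48 − 16 = 32; dull display gives 23 − 0 = 23. No deviation. ✓
Palatable: dull display gives 23 − 0 = 23; bright display gives 48 − 32 = 16. No deviation. ✓
Neither type gains from mimicking the other.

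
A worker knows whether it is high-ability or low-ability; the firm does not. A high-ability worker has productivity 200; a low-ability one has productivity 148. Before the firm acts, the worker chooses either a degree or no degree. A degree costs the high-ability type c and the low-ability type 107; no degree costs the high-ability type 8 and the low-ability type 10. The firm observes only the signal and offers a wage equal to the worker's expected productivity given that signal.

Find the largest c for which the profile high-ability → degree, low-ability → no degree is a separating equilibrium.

Under separation: degree → high-ability (pays 200); no degree → low-ability (pays 148).
Low-ability: 148 − 10 = 138 ≥ 200 − 107 = 93. Holds regardless of c. ✓
High-ability: 200 − c ≥ 148 − 8, so c ≤ 200 − 140 = 60.

60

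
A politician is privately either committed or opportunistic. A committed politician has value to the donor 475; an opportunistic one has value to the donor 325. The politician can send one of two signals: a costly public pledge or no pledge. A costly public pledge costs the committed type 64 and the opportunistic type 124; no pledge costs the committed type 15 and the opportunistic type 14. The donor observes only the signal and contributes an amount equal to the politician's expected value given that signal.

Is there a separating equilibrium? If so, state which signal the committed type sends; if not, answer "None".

Try committed → pledge, opportunistic → no pledge:
  If types separate, pledge earns payment 475 and no pledge earns 325.
  Committed: pledge gives 475 − 64 = 411; no pledge gives 325 − 15 = 310. No deviation. ✓
  Opportunistic: no pledge gives 325 − 14 = 311; pledge gives 475 − 124 = 351. Would deviate. ✗
Try committed → no pledge, opportunistic → pledge:
  If types separate, no pledge earns payment 475 and pledge earns 325.
  Committed: no pledge gives 475 − 15 = 460; pledge gives 325 − 64 = 261. No deviation. ✓
  Opportunistic: pledge gives 325 − 124 = 201; no pledge gives 475 − 14 = 461. Would deviate. ✗
Neither assignment is incentive-compatible.

None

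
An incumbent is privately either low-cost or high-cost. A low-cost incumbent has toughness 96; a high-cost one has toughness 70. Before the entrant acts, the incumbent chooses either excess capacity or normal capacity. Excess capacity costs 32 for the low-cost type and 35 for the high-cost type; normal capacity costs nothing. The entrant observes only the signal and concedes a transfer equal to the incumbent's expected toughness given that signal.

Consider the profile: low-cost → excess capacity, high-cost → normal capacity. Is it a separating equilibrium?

No

Under separation the entrant infers type exactly: excess capacity → low-cost (pays 96), normal capacity → high-cost (pays 70).
Low-cost: excess capacity gives 96 − 32 = 64; normal capacity gives 70 − 0 = 70. Would deviate. ✗
High-cost: normal capacity gives 70 − 0 = 70; excess capacity gives 96 − 35 = 61. No deviation. ✓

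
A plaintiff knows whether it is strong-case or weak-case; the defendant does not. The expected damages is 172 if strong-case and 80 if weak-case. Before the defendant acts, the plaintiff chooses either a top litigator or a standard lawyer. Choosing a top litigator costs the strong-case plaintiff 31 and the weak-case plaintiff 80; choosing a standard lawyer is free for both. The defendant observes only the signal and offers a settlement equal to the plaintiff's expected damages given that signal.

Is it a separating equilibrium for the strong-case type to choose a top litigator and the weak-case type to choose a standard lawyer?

No

If types separate, top litigator earns payment 172 and standard lawyer earns 80.
Strong-case: top litigator gives 172 − 31 = 141; standard lawyer gives 80 − 0 = 80. No deviation. ✓
Weak-case: standard lawyer gives 80 − 0 = 80; top litigator gives 172 − 80 = 92. Would deviate. ✗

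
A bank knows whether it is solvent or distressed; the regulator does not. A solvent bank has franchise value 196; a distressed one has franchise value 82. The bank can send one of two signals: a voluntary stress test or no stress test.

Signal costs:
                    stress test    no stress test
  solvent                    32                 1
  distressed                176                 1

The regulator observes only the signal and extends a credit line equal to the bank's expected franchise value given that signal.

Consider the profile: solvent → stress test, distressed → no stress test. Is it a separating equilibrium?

Yes

Under separation the regulator infers type exactly: stress test → solvent (pays 196), no stress test → distressed (pays 82).
Solvent: stress test gives 196 − 32 = 164; no stress test gives 82 − 1 = 81. No deviation. ✓
Distressed: no stress test gives 82 − 1 = 81; stress test gives 196 − 176 = 20. No deviation. ✓
Neither type gains from mimicking the other.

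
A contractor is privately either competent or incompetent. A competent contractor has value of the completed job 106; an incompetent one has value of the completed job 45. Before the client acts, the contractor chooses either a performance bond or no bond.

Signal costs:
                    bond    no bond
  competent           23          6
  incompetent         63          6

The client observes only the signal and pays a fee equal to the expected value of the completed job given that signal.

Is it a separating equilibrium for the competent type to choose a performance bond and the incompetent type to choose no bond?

Under separation the client infers type exactly: bond → competent (pays 106), no bond → incompetent (pays 45).
Competent: bond gives 106 − 23 = 83; no bond gives 45 − 6 = 39. No deviation. ✓
Incompetent: no bond gives 45 − 6 = 39; bond gives 106 − 63 = 43. Would deviate. ✗

No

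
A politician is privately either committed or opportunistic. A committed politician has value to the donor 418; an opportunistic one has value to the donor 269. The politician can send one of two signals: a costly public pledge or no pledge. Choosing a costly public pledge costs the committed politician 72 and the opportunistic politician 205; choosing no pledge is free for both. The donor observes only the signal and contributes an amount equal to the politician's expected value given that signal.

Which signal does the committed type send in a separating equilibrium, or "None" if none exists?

Try committed → pledge, opportunistic → no pledge:
  If types separate, pledge earns payment 418 and no pledge earns 269.
  Committed: pledge gives 418 − 72 = 346; no pledge gives 269 − 0 = 269. No deviation. ✓
  Opportunistic: no pledge gives 269 − 0 = 269; pledge gives 418 − 205 = 213. No deviation. ✓
Both hold — the committed type sends pledge.

pledge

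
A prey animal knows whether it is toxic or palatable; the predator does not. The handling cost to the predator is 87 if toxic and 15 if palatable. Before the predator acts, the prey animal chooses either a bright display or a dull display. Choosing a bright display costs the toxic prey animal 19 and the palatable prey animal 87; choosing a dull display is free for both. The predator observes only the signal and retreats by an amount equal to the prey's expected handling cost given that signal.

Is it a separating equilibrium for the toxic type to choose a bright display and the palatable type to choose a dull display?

If types separate, bright display earns payment 87 and dull display earns 15.
Toxic: bright display gives 87 − 19 = 68; dull display gives 15 − 0 = 15. No deviation. ✓
Palatable: dull display gives 15 − 0 = 15; bright display gives 87 − 87 = 0. No deviation. ✓
Neither type gains from mimicking the other.

Yes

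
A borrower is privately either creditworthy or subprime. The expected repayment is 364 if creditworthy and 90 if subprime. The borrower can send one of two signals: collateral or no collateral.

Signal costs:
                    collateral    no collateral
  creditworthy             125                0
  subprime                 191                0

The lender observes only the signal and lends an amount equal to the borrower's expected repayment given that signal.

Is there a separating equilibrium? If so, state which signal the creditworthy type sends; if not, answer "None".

None

Try creditworthy → collateral, subprime → no collateral:
  Under separation the lender infers type exactly: collateral → creditworthy (pays 364), no collateral → subprime (pays 90).
  Creditworthy: collateral gives 364 − 125 = 239; no collateral gives 90 − 0 = 90. No deviation. ✓
  Subprime: no collateral gives 90 − 0 = 90; collateral gives 364 − 191 = 173. Would deviate. ✗
Try creditworthy → no collateral, subprime → collateral:
  Under separation the lender infers type exactly: no collateral → creditworthy (pays 364), collateral → subprime (pays 90).
  Creditworthy: no collateral gives 364 − 0 = 364; collateral gives 90 − 125 = -35. No deviation. ✓
  Subprime: collateral gives 90 − 191 = -101; no collateral gives 364 − 0 = 364. Would deviate. ✗
Neither assignment is incentive-compatible.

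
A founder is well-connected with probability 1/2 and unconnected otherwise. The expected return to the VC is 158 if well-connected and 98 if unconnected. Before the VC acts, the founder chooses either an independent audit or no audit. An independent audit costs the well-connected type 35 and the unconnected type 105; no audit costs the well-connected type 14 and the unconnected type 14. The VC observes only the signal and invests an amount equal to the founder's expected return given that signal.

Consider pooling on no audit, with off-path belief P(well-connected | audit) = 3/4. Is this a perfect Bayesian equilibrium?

Yes

At the pooled signal (no audit) the VC holds the prior 1/2 and pays 1/2·158 + 1/2·98 = 128. Off-path (audit) belief 3/4 gives 3/4·158 + 1/4·98 = 143.
Well-connected: no audit gives 128 − 14 = 114; audit gives 143 − 35 = 108. Stays. ✓
Unconnected: no audit gives 128 − 14 = 114; audit gives 143 − 105 = 38. Stays. ✓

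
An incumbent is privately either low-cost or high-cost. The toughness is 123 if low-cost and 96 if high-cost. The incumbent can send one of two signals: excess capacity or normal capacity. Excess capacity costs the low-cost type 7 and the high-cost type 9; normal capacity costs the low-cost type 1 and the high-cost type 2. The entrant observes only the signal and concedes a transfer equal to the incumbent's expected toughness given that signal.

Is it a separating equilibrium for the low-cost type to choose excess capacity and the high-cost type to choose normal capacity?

Under separation the entrant infers type exactly: excess capacity → low-cost (pays 123), normal capacity → high-cost (pays 96).
Low-cost: excess capacity gives 123 − 7 = 116; normal capacity gives 96 − 1 = 95. No deviation. ✓
High-cost: normal capacity gives 96 − 2 = 94; excess capacity gives 123 − 9 = 114. Would deviate. ✗

No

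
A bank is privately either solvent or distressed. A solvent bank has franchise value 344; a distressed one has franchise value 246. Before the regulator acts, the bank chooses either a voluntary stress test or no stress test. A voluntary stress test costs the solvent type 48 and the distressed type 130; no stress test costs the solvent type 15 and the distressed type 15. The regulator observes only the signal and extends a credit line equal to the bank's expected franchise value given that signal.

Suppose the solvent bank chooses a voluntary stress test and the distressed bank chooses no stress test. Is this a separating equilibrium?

If types separate, stress test earns payment 344 and no stress test earns 246.
Solvent: stress test gives 344 − 48 = 296; no stress test gives 246 − 15 = 231. No deviation. ✓
Distressed: no stress test gives 246 − 15 = 231; stress test gives 344 − 130 = 214. No deviation. ✓
Neither type gains from mimicking the other.

Yes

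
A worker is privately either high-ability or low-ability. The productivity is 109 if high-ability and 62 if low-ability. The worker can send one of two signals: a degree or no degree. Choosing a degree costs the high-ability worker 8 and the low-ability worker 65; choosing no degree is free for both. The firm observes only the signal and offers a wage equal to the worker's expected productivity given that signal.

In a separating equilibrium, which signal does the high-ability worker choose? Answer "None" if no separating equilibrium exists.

degree

Try high-ability → degree, low-ability → no degree:
  If types separate, degree earns payment 109 and no degree earns 62.
  High-ability: degree gives 109 − 8 = 101; no degree gives 62 − 0 = 62. No deviation. ✓
  Low-ability: no degree gives 62 − 0 = 62; degree gives 109 − 65 = 44. No deviation. ✓
Both hold — the high-ability type sends degree.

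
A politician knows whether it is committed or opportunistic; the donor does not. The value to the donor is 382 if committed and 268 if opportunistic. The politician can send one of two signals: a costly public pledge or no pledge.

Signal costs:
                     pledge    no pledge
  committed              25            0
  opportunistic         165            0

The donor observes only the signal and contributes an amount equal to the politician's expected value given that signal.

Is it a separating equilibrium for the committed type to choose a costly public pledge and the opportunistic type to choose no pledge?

If types separate, pledge earns payment 382 and no pledge earns 268.
Committed: pledge gives 382 − 25 = 357; no pledge gives 268 − 0 = 268. No deviation. ✓
Opportunistic: no pledge gives 268 − 0 = 268; pledge gives 382 − 165 = 217. No deviation. ✓
Neither type gains from mimicking the other.

Yes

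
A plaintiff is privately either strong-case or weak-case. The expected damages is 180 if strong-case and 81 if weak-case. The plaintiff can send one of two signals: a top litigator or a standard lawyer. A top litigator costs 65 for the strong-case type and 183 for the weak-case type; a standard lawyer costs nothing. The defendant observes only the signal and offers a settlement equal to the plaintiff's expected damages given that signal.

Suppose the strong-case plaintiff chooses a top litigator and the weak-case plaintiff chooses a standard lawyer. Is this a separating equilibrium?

Yes

If types separate, top litigator earns payment 180 and standard lawyer earns 81.
Strong-case: top litigator gives 180 − 65 = 115; standard lawyer gives 81 − 0 = 81. No deviation. ✓
Weak-case: standard lawyer gives 81 − 0 = 81; top litigator gives 180 − 183 = -3. No deviation. ✓
Neither type gains from mimicking the other.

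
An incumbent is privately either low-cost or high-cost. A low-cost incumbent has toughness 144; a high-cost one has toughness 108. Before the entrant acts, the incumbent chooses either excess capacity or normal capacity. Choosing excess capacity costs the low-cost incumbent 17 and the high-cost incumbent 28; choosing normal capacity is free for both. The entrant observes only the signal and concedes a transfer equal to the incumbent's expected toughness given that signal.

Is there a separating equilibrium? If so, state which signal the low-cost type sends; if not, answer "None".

None

Try low-cost → excess capacity, high-cost → normal capacity:
  Under separation the entrant infers type exactly: excess capacity → low-cost (pays 144), normal capacity → high-cost (pays 108).
  Low-cost: excess capacity gives 144 − 17 = 127; normal capacity gives 108 − 0 = 108. No deviation. ✓
  High-cost: normal capacity gives 108 − 0 = 108; excess capacity gives 144 − 28 = 116. Would deviate. ✗
Try low-cost → normal capacity, high-cost → excess capacity:
  Under separation the entrant infers type exactly: normal capacity → low-cost (pays 144), excess capacity → high-cost (pays 108).
  Low-cost: normal capacity gives 144 − 0 = 144; excess capacity gives 108 − 17 = 91. No deviation. ✓
  High-cost: excess capacity gives 108 − 28 = 80; normal capacity gives 144 − 0 = 144. Would deviate. ✗
Neither assignment is incentive-compatible.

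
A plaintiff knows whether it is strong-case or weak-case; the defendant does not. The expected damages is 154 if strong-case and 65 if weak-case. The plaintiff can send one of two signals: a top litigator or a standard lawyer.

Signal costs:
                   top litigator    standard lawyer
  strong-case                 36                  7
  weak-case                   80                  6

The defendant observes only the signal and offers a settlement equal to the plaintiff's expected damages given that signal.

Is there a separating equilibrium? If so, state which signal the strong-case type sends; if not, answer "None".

None

Try strong-case → top litigator, weak-case → standard lawyer:
  If types separate, top litigator earns payment 154 and standard lawyer earns 65.
  Strong-case: top litigator gives 154 − 36 = 118; standard lawyer gives 65 − 7 = 58. No deviation. ✓
  Weak-case: standard lawyer gives 65 − 6 = 59; top litigator gives 154 − 80 = 74. Would deviate. ✗
Try strong-case → standard lawyer, weak-case → top litigator:
  If types separate, standard lawyer earns payment 154 and top litigator earns 65.
  Strong-case: standard lawyer gives 154 − 7 = 147; top litigator gives 65 − 36 = 29. No deviation. ✓
  Weak-case: top litigator gives 65 − 80 = -15; standard lawyer gives 154 − 6 = 148. Would deviate. ✗
Neither assignment is incentive-compatible.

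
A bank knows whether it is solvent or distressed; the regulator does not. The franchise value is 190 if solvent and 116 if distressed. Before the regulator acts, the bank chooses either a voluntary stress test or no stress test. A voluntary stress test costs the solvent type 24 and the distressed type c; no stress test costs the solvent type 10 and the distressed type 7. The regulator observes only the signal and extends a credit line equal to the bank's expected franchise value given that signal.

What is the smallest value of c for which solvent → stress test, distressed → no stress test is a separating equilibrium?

81

Under separation: stress test → solvent (pays 190); no stress test → distressed (pays 116).
Solvent: 190 − 24 = 166 ≥ 116 − 10 = 106. Holds regardless of c. ✓
Distressed: 116 − 7 ≥ 190 − c, so c ≥ 190 − 109 = 81.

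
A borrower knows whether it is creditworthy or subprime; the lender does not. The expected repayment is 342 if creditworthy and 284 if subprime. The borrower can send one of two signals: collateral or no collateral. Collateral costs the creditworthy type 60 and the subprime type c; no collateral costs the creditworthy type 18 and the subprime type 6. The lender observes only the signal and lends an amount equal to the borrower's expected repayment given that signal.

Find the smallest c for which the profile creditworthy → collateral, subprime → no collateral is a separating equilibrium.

64

Under separation: collateral → creditworthy (pays 342); no collateral → subprime (pays 284).
Creditworthy: 342 − 60 = 282 ≥ 284 − 18 = 266. Holds regardless of c. ✓
Subprime: 284 − 6 ≥ 342 − c, so c ≥ 342 − 278 = 64.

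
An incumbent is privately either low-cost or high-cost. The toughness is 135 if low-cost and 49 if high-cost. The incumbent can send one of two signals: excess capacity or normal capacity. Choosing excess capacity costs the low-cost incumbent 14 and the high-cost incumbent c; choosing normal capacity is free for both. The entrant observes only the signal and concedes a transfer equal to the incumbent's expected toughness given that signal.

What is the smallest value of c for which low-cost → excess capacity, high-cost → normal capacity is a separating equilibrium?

86

Under separation: excess capacity → low-cost (pays 135); normal capacity → high-cost (pays 49).
Low-cost: 135 − 14 = 121 ≥ 49 − 0 = 49. Holds regardless of c. ✓
High-cost: 49 − 0 ≥ 135 − c, so c ≥ 135 − 49 = 86.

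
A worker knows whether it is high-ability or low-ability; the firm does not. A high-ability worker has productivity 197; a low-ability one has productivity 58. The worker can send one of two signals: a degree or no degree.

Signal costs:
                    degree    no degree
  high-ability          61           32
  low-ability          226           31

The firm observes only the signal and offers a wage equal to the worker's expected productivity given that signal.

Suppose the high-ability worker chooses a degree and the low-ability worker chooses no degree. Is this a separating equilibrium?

Under separation the firm infers type exactly: degree → high-ability (pays 197), no degree → low-ability (pays 58).
High-ability: degree gives 197 − 61 = 136; no degree gives 58 − 32 = 26. No deviation. ✓
Low-ability: no degree gives 58 − 31 = 27; degree gives 197 − 226 = -29. No deviation. ✓
Neither type gains from mimicking the other.

Yes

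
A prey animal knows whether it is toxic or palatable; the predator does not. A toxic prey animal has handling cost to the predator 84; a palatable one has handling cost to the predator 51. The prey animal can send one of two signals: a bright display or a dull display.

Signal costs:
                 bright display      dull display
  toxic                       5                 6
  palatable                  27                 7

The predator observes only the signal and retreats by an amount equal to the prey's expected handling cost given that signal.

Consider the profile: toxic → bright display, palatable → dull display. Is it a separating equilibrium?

If types separate, bright display earns payment 84 and dull display earns 51.
Toxic: bright display gives 84 − 5 = 79; dull display gives 51 − 6 = 45. No deviation. ✓
Palatable: dull display gives 51 − 7 = 44; bright display gives 84 − 27 = 57. Would deviate. ✗

No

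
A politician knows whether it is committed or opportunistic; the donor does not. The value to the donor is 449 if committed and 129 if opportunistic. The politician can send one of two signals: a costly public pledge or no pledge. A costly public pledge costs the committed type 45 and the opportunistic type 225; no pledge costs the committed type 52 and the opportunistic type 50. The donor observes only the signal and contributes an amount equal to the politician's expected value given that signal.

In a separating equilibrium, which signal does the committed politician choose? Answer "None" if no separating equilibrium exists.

Try committed → pledge, opportunistic → no pledge:
  If types separate, pledge earns payment 449 and no pledge earns 129.
  Committed: pledge gives 449 − 45 = 404; no pledge gives 129 − 52 = 77. No deviation. ✓
  Opportunistic: no pledge gives 129 − 50 = 79; pledge gives 449 − 225 = 224. Would deviate. ✗
Try committed → no pledge, opportunistic → pledge:
  If types separate, no pledge earns payment 449 and pledge earns 129.
  Committed: no pledge gives 449 − 52 = 397; pledge gives 129 − 45 = 84. No deviation. ✓
  Opportunistic: pledge gives 129 − 225 = -96; no pledge gives 449 − 50 = 399. Would deviate. ✗
Neither assignment is incentive-compatible.

None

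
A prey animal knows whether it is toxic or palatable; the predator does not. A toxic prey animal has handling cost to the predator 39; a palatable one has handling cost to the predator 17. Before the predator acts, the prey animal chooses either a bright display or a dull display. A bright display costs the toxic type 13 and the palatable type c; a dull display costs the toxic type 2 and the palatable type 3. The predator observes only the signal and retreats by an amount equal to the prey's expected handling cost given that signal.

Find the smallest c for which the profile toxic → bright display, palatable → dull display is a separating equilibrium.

Under separation: bright display → toxic (pays 39); dull display → palatable (pays 17).
Toxic: 39 − 13 = 26 ≥ 17 − 2 = 15. Holds regardless of c. ✓
Palatable: 17 − 3 ≥ 39 − c, so c ≥ 39 − 14 = 25.

25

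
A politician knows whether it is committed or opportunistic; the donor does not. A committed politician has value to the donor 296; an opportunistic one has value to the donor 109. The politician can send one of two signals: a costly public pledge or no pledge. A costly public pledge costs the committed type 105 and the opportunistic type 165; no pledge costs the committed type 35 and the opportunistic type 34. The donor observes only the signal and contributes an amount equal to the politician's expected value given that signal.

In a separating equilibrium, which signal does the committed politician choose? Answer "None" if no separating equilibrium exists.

None

Try committed → pledge, opportunistic → no pledge:
  If types separate, pledge earns payment 296 and no pledge earns 109.
  Committed: pledge gives 296 − 105 = 191; no pledge gives 109 − 35 = 74. No deviation. ✓
  Opportunistic: no pledge gives 109 − 34 = 75; pledge gives 296 − 165 = 131. Would deviate. ✗
Try committed → no pledge, opportunistic → pledge:
  If types separate, no pledge earns payment 296 and pledge earns 109.
  Committed: no pledge gives 296 − 35 = 261; pledge gives 109 − 105 = 4. No deviation. ✓
  Opportunistic: pledge gives 109 − 165 = -56; no pledge gives 296 − 34 = 262. Would deviate. ✗
Neither assignment is incentive-compatible.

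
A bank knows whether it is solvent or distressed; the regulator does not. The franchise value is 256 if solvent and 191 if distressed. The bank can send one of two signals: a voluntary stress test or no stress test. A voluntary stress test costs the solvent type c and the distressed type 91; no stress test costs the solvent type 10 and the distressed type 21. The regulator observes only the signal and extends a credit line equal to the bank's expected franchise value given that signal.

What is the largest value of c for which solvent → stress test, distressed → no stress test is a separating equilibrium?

75

Under separation: stress test → solvent (pays 256); no stress test → distressed (pays 191).
Distressed: 191 − 21 = 170 ≥ 256 − 91 = 165. Holds regardless of c. ✓
Solvent: 256 − c ≥ 191 − 10, so c ≤ 256 − 181 = 75.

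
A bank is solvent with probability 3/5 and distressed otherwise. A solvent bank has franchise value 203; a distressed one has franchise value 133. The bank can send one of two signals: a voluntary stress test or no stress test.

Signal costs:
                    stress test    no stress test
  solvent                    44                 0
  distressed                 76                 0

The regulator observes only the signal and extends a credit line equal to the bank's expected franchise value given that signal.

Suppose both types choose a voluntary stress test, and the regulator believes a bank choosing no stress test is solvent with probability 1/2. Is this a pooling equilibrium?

No

On the equilibrium path (stress test) the regulator holds the prior 3/5 and pays 3/5·203 + 2/5·133 = 175. Off-path (no stress test) belief 1/2 gives 1/2·203 + 1/2·133 = 168.
Solvent: stress test gives 175 − 44 = 131; no stress test gives 168 − 0 = 168. Deviates. ✗
Distressed: stress test gives 175 − 76 = 99; no stress test gives 168 − 0 = 168. Deviates. ✗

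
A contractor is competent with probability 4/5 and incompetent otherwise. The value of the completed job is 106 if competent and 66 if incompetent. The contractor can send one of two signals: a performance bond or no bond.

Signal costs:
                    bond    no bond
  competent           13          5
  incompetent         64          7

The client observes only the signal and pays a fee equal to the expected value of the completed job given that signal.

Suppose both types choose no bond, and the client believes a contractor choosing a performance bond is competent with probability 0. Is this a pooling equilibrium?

Yes

On the equilibrium path (no bond) the client holds the prior 4/5 and pays 4/5·106 + 1/5·66 = 98. Off-path (bond) belief 0 gives 0·106 + 1·66 = 66.
Competent: no bond gives 98 − 5 = 93; bond gives 66 − 13 = 53. Stays. ✓
Incompetent: no bond gives 98 − 7 = 91; bond gives 66 − 64 = 2. Stays. ✓
Beliefs are Bayes-consistent on-path and both types best-respond.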